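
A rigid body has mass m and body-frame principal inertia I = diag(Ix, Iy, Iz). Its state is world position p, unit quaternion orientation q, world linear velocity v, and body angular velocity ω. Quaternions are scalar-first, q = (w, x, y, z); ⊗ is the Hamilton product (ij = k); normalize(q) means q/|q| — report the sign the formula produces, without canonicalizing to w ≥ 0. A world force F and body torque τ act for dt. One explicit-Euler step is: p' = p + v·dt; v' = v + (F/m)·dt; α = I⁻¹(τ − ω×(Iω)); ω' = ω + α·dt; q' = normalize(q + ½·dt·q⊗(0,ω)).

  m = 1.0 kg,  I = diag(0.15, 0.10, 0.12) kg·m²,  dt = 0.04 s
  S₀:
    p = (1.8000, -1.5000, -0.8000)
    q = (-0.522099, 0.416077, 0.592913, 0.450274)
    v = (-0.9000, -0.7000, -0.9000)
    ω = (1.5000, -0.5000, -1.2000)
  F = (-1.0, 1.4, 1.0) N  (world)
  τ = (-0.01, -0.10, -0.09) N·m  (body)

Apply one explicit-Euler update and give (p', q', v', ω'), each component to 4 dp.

angular accel α = (-0.1467, -0.4600, -1.0625)
ω' = ω + α·dt = (1.4941, -0.5184, -1.2425)
2q̇ = q⊗(0,ω) = (0.2126698, -1.2695071, 1.4357529, -0.4708892)
q' = normalize(q + ½dt·q⊗(0,ω)) = (-0.5174, 0.3904, 0.6211, 0.4405)
linear accel F/m = (-1.0000, 1.4000, 1.0000)
p' = p + v·dt = (1.7640, -1.5280, -0.8360)
new velocity v' = (-0.9400, -0.6440, -0.8600)

p' = (1.7640, -1.5280, -0.8360)
q' = (-0.5174, 0.3904, 0.6211, 0.4405)
v' = (-0.9400, -0.6440, -0.8600)
ω' = (1.4941, -0.5184, -1.2425)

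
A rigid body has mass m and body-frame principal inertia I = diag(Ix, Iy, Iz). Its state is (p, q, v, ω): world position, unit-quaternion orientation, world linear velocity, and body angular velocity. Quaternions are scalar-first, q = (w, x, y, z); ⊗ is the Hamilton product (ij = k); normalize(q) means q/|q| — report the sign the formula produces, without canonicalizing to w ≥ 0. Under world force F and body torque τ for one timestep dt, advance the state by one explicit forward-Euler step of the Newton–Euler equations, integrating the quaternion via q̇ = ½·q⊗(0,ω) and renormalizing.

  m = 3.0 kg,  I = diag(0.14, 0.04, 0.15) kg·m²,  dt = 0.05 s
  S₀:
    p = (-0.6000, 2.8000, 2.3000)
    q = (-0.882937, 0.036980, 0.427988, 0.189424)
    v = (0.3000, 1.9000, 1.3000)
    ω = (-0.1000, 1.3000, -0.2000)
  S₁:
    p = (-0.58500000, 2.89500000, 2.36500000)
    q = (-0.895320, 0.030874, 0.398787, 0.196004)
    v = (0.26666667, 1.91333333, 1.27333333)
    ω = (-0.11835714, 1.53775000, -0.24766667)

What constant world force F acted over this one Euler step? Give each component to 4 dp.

F = (-2.0000, 0.8000, -1.6000)

Δv = v₁−v₀ = (-0.03333333, 0.01333333, -0.02666667)
m·(v₁−v₀)/dt = (-2.0000, 0.8000, -1.6000)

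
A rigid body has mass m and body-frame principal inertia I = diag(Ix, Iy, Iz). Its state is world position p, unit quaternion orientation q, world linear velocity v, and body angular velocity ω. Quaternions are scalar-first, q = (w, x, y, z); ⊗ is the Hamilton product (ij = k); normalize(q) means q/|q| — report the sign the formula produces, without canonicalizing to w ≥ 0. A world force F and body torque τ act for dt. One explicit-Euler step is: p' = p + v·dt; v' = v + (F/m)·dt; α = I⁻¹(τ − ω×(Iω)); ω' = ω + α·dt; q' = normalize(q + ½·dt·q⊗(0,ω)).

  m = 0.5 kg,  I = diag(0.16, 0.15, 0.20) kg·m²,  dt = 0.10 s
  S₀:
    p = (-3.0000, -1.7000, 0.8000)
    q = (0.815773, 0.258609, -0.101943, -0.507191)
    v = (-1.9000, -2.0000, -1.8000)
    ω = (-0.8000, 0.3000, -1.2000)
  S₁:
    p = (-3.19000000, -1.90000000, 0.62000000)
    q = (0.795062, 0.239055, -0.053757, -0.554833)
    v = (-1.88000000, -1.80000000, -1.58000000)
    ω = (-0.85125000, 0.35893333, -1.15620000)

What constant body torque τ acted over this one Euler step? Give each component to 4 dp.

ω₁ − ω₀ = (-0.05125000, 0.05893333, 0.04380000)
precession coupling = (-0.0180, -0.0384, 0.0024)
applied torque τ = (-0.1000, 0.0500, 0.0900)

τ = (-0.1000, 0.0500, 0.0900)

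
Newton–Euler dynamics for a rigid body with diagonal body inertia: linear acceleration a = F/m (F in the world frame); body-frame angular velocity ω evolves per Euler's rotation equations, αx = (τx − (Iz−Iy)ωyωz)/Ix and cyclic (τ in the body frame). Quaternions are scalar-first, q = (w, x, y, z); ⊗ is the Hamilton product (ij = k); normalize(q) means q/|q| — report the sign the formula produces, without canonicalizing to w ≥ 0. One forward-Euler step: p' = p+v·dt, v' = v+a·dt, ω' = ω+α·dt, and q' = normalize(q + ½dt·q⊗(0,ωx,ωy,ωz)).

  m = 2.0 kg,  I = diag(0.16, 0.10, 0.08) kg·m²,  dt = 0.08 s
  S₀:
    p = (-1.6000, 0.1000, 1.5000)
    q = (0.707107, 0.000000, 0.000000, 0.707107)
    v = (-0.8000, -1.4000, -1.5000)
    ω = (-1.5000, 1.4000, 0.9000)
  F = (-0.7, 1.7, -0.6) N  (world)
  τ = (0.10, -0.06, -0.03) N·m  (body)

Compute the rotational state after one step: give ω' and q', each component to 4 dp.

ω' = (-1.4374, 1.4384, 0.7440)
q' = (0.6789, -0.0817, -0.0028, 0.7296)

angular accel α = (0.7825, 0.4800, -1.9500)
ω' = ω + α·dt = (-1.4374, 1.4384, 0.7440)
2q̇ = q⊗(0,ω) = (-0.6363963, -2.0506103, -0.0707107, 0.6363963)
q' = normalize(q + ½dt·q⊗(0,ω)) = (0.6789, -0.0817, -0.0028, 0.7296)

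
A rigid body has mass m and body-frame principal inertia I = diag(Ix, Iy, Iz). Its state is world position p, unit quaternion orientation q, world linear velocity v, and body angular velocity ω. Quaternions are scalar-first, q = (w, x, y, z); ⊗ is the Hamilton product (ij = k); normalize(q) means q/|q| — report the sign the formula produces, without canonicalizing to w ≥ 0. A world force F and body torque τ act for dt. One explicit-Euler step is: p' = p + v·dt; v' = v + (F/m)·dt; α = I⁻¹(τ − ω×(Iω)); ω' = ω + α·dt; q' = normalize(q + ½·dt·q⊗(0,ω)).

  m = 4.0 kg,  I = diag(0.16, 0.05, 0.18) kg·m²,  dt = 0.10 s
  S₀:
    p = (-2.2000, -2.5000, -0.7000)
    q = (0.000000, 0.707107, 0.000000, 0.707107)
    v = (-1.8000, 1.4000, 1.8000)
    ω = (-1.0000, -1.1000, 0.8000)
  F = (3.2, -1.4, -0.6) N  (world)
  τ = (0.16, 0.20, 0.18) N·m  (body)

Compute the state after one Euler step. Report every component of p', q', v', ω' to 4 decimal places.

p' = p + v·dt = (-2.3800, -2.3600, -0.5200)
new velocity v' = (-1.7200, 1.3650, 1.7850)
precession coupling ω×(Iω) = (-0.1144, 0.0160, -0.1210)
(τ − ω×Iω)/I = (1.7150, 3.6800, 1.6722)
ω' = ω + α·dt = (-0.8285, -0.7320, 0.9672)
Hamilton product q⊗(0,ω) = (0.1414214, 0.7778177, -1.2727926, -0.7778177)
q' = normalize(q + ½dt·q⊗(0,ω)) = (0.0070, 0.7434, -0.0634, 0.6658)

p' = (-2.3800, -2.3600, -0.5200)
q' = (0.0070, 0.7434, -0.0634, 0.6658)
v' = (-1.7200, 1.3650, 1.7850)
ω' = (-0.8285, -0.7320, 0.9672)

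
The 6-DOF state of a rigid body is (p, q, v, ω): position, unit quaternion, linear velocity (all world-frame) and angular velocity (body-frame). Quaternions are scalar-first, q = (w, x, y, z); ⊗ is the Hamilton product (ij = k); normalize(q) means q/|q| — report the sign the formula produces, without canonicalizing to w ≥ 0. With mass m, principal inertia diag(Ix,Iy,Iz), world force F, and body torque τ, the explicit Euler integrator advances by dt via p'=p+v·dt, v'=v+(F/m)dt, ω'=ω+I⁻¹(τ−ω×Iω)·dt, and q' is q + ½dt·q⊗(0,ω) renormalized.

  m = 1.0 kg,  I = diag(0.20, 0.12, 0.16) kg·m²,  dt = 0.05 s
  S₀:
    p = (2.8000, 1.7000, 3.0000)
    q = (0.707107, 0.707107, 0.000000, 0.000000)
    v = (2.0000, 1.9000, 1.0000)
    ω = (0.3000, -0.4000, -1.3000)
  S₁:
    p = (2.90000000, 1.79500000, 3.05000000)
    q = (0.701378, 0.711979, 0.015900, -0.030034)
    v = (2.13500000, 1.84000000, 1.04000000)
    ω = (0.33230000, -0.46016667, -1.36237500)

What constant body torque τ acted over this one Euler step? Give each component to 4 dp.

Δω = ω₁−ω₀ = (0.03230000, -0.06016667, -0.06237500)
gyro term ω₀×Iω₀ = (0.0208, -0.0156, 0.0096)
τ = I·(Δω/dt) + ω₀×(Iω₀) = (0.1500, -0.1600, -0.1900)

τ = (0.1500, -0.1600, -0.1900)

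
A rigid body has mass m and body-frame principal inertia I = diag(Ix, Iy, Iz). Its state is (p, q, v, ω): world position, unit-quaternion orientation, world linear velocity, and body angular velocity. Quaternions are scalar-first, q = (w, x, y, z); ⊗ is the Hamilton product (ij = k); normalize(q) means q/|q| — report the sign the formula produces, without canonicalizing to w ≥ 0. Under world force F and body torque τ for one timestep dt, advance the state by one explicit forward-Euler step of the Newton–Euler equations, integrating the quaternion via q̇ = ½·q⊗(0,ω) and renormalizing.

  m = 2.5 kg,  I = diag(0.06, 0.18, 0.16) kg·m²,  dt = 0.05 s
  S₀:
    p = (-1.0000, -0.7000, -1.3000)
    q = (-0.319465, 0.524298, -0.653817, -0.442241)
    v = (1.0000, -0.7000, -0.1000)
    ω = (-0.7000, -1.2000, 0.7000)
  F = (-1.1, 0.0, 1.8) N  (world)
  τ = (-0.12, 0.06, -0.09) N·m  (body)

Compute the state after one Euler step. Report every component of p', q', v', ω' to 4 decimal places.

precession coupling ω×(Iω) = (0.0168, 0.0490, 0.1008)
angular accel α = (-2.2800, 0.0611, -1.1925)
ω' = ω + α·dt = (-0.8140, -1.1969, 0.6404)
2q̇ = q⊗(0,ω) = (-0.1080031, -0.7647356, 0.3259181, -1.3104550)
updated quaternion q' = (-0.3219, 0.5048, -0.6452, -0.4746)
a = F/m = (-0.4400, 0.0000, 0.7200)
p + v·dt = (-0.9500, -0.7350, -1.3050)
v' = v + a·dt = (0.9780, -0.7000, -0.0640)

p' = (-0.9500, -0.7350, -1.3050)
q' = (-0.3219, 0.5048, -0.6452, -0.4746)
v' = (0.9780, -0.7000, -0.0640)
ω' = (-0.8140, -1.1969, 0.6404)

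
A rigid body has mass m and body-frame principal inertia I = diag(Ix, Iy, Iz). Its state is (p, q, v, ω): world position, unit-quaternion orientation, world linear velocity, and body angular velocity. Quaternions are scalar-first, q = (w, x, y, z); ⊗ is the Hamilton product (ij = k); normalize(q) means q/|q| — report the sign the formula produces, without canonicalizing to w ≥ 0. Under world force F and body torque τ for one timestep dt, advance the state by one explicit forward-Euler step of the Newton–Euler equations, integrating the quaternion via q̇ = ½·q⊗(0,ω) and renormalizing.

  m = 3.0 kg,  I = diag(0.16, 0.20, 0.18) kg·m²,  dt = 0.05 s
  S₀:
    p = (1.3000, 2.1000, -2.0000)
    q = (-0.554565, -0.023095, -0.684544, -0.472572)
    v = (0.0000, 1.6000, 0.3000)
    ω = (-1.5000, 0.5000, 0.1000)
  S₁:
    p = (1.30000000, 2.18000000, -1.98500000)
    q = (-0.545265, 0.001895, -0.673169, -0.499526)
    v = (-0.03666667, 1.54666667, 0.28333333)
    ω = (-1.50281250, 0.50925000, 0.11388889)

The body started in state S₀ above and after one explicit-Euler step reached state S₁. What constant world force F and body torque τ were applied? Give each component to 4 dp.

velocity change Δv = (-0.03666667, -0.05333333, -0.01666667)
m·(v₁−v₀)/dt = (-2.2000, -3.2000, -1.0000)
Δω = ω₁−ω₀ = (-0.00281250, 0.00925000, 0.01388889)
gyro term ω₀×Iω₀ = (-0.0010, 0.0030, -0.0300)
I·α + gyro = (-0.0100, 0.0400, 0.0200)

F = (-2.2000, -3.2000, -1.0000)
τ = (-0.0100, 0.0400, 0.0200)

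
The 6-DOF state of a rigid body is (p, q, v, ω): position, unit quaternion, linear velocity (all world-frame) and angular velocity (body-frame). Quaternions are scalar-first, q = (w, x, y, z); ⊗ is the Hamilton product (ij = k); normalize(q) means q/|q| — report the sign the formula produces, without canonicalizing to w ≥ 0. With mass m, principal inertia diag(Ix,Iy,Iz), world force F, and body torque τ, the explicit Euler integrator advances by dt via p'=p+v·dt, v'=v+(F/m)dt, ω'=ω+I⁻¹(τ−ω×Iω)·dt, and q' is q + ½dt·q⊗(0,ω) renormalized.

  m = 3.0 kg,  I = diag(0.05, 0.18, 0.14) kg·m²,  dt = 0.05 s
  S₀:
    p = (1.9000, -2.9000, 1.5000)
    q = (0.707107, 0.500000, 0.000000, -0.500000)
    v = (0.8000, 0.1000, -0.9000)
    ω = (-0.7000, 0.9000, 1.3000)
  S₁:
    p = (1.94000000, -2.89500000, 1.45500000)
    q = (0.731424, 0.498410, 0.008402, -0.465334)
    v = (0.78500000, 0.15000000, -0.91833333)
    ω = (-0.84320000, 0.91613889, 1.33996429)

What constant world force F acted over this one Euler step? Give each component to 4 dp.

F = (-0.9000, 3.0000, -1.1000)

v₁ − v₀ = (-0.01500000, 0.05000000, -0.01833333)
m·(v₁−v₀)/dt = (-0.9000, 3.0000, -1.1000)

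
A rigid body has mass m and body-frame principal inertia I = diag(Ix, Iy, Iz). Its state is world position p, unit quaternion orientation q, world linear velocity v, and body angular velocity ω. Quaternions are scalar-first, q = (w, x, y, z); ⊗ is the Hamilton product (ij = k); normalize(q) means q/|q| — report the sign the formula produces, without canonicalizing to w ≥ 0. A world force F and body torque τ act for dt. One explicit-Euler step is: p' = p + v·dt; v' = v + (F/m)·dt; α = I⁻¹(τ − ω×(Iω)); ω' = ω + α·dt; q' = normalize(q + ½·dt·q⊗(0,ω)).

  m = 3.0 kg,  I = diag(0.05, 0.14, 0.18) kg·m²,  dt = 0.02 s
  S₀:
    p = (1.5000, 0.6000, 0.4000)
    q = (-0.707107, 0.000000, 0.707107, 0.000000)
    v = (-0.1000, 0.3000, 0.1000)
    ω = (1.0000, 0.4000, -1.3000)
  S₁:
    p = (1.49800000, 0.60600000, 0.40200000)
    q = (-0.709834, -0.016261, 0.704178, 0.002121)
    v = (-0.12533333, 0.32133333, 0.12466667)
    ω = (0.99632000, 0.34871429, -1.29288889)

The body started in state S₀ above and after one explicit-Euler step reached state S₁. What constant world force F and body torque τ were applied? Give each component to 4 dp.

ω₁ − ω₀ = (-0.00368000, -0.05128571, 0.00711111)
applied torque τ = (-0.0300, -0.1900, 0.1000)
v₁ − v₀ = (-0.02533333, 0.02133333, 0.02466667)
applied force F = (-3.8000, 3.2000, 3.7000)

F = (-3.8000, 3.2000, 3.7000)
τ = (-0.0300, -0.1900, 0.1000)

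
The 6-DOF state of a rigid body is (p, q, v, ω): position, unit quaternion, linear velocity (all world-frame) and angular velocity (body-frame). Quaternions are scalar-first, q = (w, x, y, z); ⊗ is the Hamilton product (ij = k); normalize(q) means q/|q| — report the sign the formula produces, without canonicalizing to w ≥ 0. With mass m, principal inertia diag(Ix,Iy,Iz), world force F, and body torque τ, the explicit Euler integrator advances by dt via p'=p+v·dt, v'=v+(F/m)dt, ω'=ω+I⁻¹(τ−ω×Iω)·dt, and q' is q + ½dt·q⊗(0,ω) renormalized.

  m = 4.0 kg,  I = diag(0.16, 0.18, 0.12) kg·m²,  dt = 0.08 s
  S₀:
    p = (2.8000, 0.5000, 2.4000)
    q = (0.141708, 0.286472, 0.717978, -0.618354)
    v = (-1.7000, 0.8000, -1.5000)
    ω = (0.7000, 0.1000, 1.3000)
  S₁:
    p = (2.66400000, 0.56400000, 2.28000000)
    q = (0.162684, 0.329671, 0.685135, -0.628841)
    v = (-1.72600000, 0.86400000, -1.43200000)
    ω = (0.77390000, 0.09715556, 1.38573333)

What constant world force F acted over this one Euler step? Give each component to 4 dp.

F = (-1.3000, 3.2000, 3.4000)

Δv = v₁−v₀ = (-0.02600000, 0.06400000, 0.06800000)
m·(v₁−v₀)/dt = (-1.3000, 3.2000, 3.4000)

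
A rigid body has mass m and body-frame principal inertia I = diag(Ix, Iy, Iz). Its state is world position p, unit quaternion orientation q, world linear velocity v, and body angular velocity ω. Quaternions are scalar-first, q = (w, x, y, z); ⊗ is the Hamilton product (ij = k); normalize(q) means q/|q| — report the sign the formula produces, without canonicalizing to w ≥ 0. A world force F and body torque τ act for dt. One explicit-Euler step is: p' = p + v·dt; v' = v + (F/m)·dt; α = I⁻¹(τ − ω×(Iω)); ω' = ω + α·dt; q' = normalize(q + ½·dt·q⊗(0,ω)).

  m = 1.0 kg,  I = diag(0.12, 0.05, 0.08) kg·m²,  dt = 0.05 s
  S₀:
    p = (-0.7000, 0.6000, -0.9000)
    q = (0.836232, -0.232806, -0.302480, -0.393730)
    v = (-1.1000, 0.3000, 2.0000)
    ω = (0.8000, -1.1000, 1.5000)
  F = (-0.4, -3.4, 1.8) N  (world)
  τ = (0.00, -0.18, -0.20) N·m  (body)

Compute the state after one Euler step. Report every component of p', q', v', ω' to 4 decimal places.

p' = (-0.7550, 0.6150, -0.8000)
q' = (0.8463, -0.2379, -0.3242, -0.3495)
v' = (-1.1200, 0.1300, 2.0900)
ω' = (0.8206, -1.3280, 1.3365)

(τ − ω×Iω)/I = (0.4125, -4.5600, -3.2700)
new body rate ω' = (0.8206, -1.3280, 1.3365)
2q̇ = q⊗(0,ω) = (0.4441118, -0.2178374, -0.8856302, 1.7524186)
q' = normalize(q + ½dt·q⊗(0,ω)) = (0.8463, -0.2379, -0.3242, -0.3495)
linear accel F/m = (-0.4000, -3.4000, 1.8000)
p + v·dt = (-0.7550, 0.6150, -0.8000)
v' = v + a·dt = (-1.1200, 0.1300, 2.0900)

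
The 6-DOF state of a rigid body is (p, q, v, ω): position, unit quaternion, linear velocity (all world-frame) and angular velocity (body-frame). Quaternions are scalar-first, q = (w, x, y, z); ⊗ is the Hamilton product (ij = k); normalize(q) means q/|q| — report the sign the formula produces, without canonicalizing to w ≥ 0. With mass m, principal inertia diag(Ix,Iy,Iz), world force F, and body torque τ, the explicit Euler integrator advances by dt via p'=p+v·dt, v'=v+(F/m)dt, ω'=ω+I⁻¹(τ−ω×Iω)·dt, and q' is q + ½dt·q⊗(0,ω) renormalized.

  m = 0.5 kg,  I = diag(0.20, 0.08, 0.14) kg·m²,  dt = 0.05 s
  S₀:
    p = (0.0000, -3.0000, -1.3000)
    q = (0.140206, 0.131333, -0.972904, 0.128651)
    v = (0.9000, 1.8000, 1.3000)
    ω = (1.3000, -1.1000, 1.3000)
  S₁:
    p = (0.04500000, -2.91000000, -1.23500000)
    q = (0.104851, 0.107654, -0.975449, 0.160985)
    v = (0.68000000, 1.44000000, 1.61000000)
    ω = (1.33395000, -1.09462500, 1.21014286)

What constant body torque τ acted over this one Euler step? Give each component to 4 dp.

Δω = ω₁−ω₀ = (0.03395000, 0.00537500, -0.08985714)
gyro term ω₀×Iω₀ = (-0.0858, 0.1014, 0.1716)
τ = I·(Δω/dt) + ω₀×(Iω₀) = (0.0500, 0.1100, -0.0800)

τ = (0.0500, 0.1100, -0.0800)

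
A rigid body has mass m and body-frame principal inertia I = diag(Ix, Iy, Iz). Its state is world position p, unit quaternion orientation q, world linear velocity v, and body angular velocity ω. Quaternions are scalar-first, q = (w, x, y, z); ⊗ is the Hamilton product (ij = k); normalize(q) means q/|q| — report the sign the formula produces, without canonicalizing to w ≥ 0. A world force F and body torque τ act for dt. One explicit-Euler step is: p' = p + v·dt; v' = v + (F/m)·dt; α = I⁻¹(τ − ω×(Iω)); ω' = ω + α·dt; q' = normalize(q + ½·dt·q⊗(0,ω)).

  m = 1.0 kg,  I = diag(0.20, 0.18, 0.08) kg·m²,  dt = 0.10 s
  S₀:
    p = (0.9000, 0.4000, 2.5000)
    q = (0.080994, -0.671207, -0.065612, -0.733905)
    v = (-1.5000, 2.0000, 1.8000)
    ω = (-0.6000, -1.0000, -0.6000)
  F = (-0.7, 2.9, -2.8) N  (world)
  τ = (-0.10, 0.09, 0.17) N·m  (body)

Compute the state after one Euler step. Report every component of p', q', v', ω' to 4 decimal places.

p' = (0.7500, 0.6000, 2.6800)
q' = (0.0355, -0.7068, -0.0676, -0.7032)
v' = (-1.5700, 2.2900, 1.5200)
ω' = (-0.6200, -0.9740, -0.3725)

p' = p + v·dt = (0.7500, 0.6000, 2.6800)
v + (F/m)dt = (-1.5700, 2.2900, 1.5200)
(τ − ω×Iω)/I = (-0.2000, 0.2600, 2.2750)
ω' = ω + α·dt = (-0.6200, -0.9740, -0.3725)
q⊗(0,ω) = (-0.9086792, -0.7431342, -0.0433752, 0.5832434)
q + ½dt·q⊗(0,ω), renormalized = (0.0355, -0.7068, -0.0676, -0.7032)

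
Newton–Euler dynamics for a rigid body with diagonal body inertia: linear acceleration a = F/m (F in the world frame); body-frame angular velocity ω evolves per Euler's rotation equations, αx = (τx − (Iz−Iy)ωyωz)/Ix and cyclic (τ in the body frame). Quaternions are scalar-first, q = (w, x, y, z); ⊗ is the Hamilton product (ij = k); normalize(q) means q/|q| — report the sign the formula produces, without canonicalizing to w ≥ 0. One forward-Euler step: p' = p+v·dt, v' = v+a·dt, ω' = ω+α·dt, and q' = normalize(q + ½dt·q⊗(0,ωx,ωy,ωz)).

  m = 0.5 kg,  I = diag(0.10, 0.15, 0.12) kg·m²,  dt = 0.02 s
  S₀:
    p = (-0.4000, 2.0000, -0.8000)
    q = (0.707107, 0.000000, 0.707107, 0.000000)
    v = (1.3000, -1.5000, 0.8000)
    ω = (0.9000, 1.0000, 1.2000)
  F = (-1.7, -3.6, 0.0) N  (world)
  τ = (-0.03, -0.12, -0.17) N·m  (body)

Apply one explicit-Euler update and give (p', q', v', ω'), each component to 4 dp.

angular accel α = (0.0600, -0.6560, -1.7917)
ω + α·dt = (0.9012, 0.9869, 1.1642)
q⊗(0,ω) = (-0.7071070, 1.4849247, 0.7071070, 0.2121321)
q' = normalize(q + ½dt·q⊗(0,ω)) = (0.6999, 0.0148, 0.7141, 0.0021)
p + v·dt = (-0.3740, 1.9700, -0.7840)
v + (F/m)dt = (1.2320, -1.6440, 0.8000)

p' = (-0.3740, 1.9700, -0.7840)
q' = (0.6999, 0.0148, 0.7141, 0.0021)
v' = (1.2320, -1.6440, 0.8000)
ω' = (0.9012, 0.9869, 1.1642)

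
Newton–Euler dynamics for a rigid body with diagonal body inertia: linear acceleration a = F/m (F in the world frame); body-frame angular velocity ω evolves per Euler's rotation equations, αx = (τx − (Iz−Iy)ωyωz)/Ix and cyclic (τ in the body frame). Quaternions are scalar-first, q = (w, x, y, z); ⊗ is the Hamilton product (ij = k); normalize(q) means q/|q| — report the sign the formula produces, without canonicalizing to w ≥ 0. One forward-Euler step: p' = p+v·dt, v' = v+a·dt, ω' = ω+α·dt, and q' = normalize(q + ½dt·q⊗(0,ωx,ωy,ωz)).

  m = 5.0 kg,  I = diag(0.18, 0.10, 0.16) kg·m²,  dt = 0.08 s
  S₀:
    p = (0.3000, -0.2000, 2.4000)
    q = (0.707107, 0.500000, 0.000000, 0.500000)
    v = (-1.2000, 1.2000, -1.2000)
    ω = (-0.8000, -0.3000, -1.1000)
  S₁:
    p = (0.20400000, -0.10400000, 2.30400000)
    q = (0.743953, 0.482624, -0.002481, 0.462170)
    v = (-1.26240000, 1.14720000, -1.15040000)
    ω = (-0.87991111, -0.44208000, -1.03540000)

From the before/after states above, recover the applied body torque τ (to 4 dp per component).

ω₁ − ω₀ = (-0.07991111, -0.14208000, 0.06460000)
ω₀×(Iω₀) = (0.0198, 0.0176, -0.0192)
τ = I·(Δω/dt) + ω₀×(Iω₀) = (-0.1600, -0.1600, 0.1100)

τ = (-0.1600, -0.1600, 0.1100)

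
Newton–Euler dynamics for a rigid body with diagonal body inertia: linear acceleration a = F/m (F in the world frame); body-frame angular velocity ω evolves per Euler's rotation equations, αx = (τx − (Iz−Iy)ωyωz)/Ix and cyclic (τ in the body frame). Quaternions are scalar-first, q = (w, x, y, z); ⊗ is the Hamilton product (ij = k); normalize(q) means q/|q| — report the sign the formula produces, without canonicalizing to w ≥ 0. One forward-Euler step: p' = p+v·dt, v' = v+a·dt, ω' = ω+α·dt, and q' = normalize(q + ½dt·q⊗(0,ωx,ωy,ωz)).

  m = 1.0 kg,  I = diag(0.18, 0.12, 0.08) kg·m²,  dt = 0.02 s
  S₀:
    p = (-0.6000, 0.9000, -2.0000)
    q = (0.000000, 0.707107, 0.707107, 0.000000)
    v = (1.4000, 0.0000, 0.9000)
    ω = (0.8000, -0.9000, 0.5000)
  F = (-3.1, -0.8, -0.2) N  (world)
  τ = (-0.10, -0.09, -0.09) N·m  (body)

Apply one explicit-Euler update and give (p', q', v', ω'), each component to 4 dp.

p' = (-0.5720, 0.9000, -1.9820)
q' = (0.0007, 0.7106, 0.7035, -0.0120)
v' = (1.3380, -0.0160, 0.8960)
ω' = (0.7869, -0.9217, 0.4667)

new position p' = (-0.5720, 0.9000, -1.9820)
v' = v + a·dt = (1.3380, -0.0160, 0.8960)
α = I⁻¹(τ − ω×Iω) = (-0.6556, -1.0833, -1.6650)
ω + α·dt = (0.7869, -0.9217, 0.4667)
Hamilton product q⊗(0,ω) = (0.0707107, 0.3535535, -0.3535535, -1.2020819)
q + ½dt·q⊗(0,ω), renormalized = (0.0007, 0.7106, 0.7035, -0.0120)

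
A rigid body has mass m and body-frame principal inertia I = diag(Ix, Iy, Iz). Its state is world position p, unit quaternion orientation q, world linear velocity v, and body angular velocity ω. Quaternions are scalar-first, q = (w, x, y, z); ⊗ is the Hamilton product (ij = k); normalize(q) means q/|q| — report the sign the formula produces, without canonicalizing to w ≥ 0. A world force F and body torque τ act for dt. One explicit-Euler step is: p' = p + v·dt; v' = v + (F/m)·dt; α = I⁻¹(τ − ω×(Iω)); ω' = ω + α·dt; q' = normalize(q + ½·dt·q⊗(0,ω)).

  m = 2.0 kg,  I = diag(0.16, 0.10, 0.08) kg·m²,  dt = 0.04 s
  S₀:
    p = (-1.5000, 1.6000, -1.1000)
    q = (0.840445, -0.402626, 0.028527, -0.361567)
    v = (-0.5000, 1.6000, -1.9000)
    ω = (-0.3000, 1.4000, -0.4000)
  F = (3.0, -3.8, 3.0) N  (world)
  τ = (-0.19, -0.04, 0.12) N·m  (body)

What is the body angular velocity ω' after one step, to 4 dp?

precession coupling ω×(Iω) = (0.0112, 0.0096, 0.0252)
(τ − ω×Iω)/I = (-1.2575, -0.4960, 1.1850)
new body rate ω' = (-0.3503, 1.3802, -0.3526)

ω' = (-0.3503, 1.3802, -0.3526)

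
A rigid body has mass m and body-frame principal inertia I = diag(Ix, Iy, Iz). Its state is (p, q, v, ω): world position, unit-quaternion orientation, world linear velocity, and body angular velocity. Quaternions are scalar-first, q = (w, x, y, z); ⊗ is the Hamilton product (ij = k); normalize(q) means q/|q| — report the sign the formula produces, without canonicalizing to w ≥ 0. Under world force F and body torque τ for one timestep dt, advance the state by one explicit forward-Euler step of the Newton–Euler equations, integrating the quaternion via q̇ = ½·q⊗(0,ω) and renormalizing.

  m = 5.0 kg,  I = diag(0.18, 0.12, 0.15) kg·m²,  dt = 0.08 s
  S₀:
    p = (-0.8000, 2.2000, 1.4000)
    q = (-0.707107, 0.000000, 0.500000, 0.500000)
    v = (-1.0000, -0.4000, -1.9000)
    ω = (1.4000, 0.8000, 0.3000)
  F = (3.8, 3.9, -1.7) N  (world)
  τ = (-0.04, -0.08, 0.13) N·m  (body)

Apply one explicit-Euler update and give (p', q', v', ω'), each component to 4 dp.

angular accel α = (-0.2622, -0.7717, 1.3147)
ω' = ω + α·dt = (1.3790, 0.7383, 0.4052)
q⊗(0,ω) = (-0.5500000, -1.2399498, 0.1343144, -0.9121321)
q + ½dt·q⊗(0,ω), renormalized = (-0.7275, -0.0495, 0.5043, 0.4625)
a = (0.7600, 0.7800, -0.3400)
p' = p + v·dt = (-0.8800, 2.1680, 1.2480)
v' = v + a·dt = (-0.9392, -0.3376, -1.9272)

p' = (-0.8800, 2.1680, 1.2480)
q' = (-0.7275, -0.0495, 0.5043, 0.4625)
v' = (-0.9392, -0.3376, -1.9272)
ω' = (1.3790, 0.7383, 0.4052)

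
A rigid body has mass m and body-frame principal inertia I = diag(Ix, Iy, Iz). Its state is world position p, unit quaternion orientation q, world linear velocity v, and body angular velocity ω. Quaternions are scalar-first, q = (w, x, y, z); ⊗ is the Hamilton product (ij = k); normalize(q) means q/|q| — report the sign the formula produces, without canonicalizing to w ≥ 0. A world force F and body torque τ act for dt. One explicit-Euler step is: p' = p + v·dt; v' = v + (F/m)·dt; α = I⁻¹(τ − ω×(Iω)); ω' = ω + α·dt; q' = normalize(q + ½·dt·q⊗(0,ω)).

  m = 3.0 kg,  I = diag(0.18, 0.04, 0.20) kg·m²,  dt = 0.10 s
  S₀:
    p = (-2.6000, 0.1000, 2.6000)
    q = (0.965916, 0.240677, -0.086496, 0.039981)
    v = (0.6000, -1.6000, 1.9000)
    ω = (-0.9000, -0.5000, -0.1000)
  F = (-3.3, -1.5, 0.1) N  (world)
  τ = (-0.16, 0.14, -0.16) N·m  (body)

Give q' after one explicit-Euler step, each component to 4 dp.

q' = (0.9735, 0.1984, -0.1111, 0.0252)

2q̇ = q⊗(0,ω) = (0.1773594, -0.8406843, -0.4948732, -0.2947765)
q + ½dt·q⊗(0,ω), renormalized = (0.9735, 0.1984, -0.1111, 0.0252)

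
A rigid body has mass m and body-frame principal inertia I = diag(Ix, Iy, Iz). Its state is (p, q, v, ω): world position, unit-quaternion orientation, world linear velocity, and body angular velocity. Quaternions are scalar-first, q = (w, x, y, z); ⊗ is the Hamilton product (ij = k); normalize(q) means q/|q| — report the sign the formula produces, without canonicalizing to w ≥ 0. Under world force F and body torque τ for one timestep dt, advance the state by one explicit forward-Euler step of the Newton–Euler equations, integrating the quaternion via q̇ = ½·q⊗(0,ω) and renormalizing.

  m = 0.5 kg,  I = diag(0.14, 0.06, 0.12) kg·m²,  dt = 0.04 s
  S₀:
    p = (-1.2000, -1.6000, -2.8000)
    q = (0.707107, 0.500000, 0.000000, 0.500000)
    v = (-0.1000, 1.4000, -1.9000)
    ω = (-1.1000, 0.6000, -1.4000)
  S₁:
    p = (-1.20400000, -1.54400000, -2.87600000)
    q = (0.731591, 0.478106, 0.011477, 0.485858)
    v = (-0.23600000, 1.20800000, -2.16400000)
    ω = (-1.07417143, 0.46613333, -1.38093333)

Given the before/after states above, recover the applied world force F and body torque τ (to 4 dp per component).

F = (-1.7000, -2.4000, -3.3000)
τ = (0.0400, -0.1700, 0.1100)

velocity change Δv = (-0.13600000, -0.19200000, -0.26400000)
m·(v₁−v₀)/dt = (-1.7000, -2.4000, -3.3000)
Δω = ω₁−ω₀ = (0.02582857, -0.13386667, 0.01906667)
applied torque τ = (0.0400, -0.1700, 0.1100)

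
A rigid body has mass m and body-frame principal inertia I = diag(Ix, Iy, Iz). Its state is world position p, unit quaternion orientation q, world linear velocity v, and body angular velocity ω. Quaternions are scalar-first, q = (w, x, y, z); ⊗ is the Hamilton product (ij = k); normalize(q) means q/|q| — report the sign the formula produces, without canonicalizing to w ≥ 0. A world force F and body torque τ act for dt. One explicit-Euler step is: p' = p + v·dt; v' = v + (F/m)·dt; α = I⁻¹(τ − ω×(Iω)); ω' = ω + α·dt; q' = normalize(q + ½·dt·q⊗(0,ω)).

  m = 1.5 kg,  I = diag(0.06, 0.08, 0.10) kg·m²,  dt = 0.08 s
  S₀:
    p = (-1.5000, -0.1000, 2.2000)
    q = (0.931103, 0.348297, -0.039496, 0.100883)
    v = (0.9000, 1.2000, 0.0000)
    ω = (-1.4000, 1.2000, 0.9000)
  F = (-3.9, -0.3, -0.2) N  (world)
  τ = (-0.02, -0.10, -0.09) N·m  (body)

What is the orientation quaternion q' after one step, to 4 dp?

q' = (0.9457, 0.2889, -0.0129, 0.1484)

q⊗(0,ω) = (0.4442163, -1.4601502, 0.6626201, 1.2006547)
q' = normalize(q + ½dt·q⊗(0,ω)) = (0.9457, 0.2889, -0.0129, 0.1484)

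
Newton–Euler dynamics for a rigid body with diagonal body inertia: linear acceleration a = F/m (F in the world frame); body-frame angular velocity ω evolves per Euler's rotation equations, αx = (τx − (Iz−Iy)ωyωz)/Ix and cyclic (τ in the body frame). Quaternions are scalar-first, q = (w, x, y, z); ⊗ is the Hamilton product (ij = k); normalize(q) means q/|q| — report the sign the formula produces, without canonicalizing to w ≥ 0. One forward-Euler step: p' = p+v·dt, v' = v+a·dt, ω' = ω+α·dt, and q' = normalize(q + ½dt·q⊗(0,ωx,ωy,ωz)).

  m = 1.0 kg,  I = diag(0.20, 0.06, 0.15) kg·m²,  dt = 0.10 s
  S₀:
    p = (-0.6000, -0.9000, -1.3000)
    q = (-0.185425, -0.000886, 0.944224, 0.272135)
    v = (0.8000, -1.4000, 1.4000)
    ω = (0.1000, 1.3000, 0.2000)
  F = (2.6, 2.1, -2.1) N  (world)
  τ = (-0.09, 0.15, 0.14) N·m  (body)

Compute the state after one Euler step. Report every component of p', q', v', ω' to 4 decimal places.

p' = (-0.5200, -1.0400, -1.1600)
q' = (-0.2490, -0.0100, 0.9315, 0.2649)
v' = (1.0600, -1.1900, 1.1900)
ω' = (0.0433, 1.5483, 0.3055)

new position p' = (-0.5200, -1.0400, -1.1600)
v + (F/m)dt = (1.0600, -1.1900, 1.1900)
ω×(Iω) gyroscopic = (0.0234, 0.0010, -0.0182)
angular accel α = (-0.5670, 2.4833, 1.0547)
ω + α·dt = (0.0433, 1.5483, 0.3055)
q⊗(0,ω) = (-1.2818296, -0.1834732, -0.2136618, -0.1326592)
q + ½dt·q⊗(0,ω), renormalized = (-0.2490, -0.0100, 0.9315, 0.2649)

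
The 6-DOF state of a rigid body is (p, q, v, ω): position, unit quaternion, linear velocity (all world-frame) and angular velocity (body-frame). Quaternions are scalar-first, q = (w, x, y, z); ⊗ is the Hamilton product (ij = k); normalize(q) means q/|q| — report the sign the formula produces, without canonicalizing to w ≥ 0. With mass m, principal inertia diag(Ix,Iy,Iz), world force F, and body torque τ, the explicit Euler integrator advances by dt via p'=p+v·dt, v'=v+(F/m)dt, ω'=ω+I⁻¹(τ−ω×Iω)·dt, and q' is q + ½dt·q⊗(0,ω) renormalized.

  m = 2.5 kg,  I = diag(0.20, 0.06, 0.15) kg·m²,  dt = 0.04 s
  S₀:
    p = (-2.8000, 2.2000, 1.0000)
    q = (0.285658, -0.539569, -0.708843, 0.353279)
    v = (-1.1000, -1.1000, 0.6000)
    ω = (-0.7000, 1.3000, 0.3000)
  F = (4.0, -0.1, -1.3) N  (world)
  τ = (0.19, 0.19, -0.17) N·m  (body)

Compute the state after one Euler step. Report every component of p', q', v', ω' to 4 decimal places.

p' = (-2.8440, 2.1560, 1.0240)
q' = (0.2943, -0.5568, -0.7028, 0.3309)
v' = (-1.0360, -1.1016, 0.5792)
ω' = (-0.6690, 1.4337, 0.2207)

a = (1.6000, -0.0400, -0.5200)
p + v·dt = (-2.8440, 2.1560, 1.0240)
new velocity v' = (-1.0360, -1.1016, 0.5792)
precession coupling ω×(Iω) = (0.0351, -0.0105, 0.1274)
α = I⁻¹(τ − ω×Iω) = (0.7745, 3.3417, -1.9827)
ω + α·dt = (-0.6690, 1.4337, 0.2207)
2q̇ = q⊗(0,ω) = (0.4378139, -0.8718762, 0.2859308, -1.1119324)
q + ½dt·q⊗(0,ω), renormalized = (0.2943, -0.5568, -0.7028, 0.3309)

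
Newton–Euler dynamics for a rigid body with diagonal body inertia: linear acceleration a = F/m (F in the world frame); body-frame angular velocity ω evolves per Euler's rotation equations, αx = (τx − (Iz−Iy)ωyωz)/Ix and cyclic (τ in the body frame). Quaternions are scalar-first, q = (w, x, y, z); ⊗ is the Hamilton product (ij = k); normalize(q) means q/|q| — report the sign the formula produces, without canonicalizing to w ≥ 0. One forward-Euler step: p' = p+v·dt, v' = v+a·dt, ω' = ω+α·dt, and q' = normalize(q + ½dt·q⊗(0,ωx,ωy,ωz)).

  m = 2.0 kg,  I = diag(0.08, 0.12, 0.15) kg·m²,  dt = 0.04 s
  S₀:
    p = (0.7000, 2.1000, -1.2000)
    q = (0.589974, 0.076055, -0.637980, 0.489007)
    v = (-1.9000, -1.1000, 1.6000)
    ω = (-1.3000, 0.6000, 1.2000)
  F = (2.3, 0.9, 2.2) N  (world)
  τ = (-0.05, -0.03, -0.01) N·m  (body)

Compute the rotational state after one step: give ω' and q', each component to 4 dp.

(τ − ω×Iω)/I = (-0.8950, -1.1600, 0.1413)
ω + α·dt = (-1.3358, 0.5536, 1.2057)
Hamilton product q⊗(0,ω) = (-0.1051489, -1.8259464, -0.3729907, -0.0757722)
q + ½dt·q⊗(0,ω), renormalized = (0.5875, 0.0395, -0.6450, 0.4872)

ω' = (-1.3358, 0.5536, 1.2057)
q' = (0.5875, 0.0395, -0.6450, 0.4872)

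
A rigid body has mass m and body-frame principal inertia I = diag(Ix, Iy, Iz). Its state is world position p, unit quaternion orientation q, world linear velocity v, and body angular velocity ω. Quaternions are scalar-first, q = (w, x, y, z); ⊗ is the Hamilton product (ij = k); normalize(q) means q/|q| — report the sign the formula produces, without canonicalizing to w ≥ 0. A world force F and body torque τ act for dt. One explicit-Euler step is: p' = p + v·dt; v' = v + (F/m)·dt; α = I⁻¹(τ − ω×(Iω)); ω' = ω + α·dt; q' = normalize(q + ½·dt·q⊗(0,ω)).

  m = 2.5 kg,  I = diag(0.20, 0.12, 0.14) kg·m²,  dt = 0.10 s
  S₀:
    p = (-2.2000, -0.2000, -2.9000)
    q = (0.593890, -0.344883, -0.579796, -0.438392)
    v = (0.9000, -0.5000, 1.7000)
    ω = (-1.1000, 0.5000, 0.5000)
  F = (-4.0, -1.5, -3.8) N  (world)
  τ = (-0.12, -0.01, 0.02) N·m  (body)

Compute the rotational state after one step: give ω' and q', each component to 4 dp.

ω' = (-1.1625, 0.5192, 0.4829)
q' = (0.5991, -0.3803, -0.5311, -0.4631)

ω×(Iω) gyroscopic = (0.0050, -0.0330, 0.0440)
angular accel α = (-0.6250, 0.1917, -0.1714)
ω' = ω + α·dt = (-1.1625, 0.5192, 0.4829)
2q̇ = q⊗(0,ω) = (0.1297227, -0.7239810, 0.9516177, -0.5132721)
q + ½dt·q⊗(0,ω), renormalized = (0.5991, -0.3803, -0.5311, -0.4631)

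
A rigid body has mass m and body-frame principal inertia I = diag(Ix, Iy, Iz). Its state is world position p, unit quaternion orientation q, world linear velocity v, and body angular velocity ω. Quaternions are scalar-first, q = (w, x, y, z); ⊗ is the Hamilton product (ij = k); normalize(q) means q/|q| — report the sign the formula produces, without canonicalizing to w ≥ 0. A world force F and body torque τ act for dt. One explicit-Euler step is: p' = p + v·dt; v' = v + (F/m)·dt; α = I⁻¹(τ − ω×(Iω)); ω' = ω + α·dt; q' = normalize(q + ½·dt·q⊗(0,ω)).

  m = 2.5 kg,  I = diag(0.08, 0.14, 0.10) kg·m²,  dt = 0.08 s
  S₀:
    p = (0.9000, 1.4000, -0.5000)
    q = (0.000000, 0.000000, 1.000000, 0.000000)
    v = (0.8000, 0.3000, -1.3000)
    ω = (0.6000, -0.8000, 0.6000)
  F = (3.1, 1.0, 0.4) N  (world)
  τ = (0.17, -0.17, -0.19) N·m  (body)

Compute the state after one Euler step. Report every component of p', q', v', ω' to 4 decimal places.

a = (1.2400, 0.4000, 0.1600)
new position p' = (0.9640, 1.4240, -0.6040)
v + (F/m)dt = (0.8992, 0.3320, -1.2872)
(τ − ω×Iω)/I = (1.8850, -1.1629, -1.6120)
ω' = ω + α·dt = (0.7508, -0.8930, 0.4710)
Hamilton product q⊗(0,ω) = (0.8000000, 0.6000000, 0.0000000, -0.6000000)
q' = normalize(q + ½dt·q⊗(0,ω)) = (0.0320, 0.0240, 0.9989, -0.0240)

p' = (0.9640, 1.4240, -0.6040)
q' = (0.0320, 0.0240, 0.9989, -0.0240)
v' = (0.8992, 0.3320, -1.2872)
ω' = (0.7508, -0.8930, 0.4710)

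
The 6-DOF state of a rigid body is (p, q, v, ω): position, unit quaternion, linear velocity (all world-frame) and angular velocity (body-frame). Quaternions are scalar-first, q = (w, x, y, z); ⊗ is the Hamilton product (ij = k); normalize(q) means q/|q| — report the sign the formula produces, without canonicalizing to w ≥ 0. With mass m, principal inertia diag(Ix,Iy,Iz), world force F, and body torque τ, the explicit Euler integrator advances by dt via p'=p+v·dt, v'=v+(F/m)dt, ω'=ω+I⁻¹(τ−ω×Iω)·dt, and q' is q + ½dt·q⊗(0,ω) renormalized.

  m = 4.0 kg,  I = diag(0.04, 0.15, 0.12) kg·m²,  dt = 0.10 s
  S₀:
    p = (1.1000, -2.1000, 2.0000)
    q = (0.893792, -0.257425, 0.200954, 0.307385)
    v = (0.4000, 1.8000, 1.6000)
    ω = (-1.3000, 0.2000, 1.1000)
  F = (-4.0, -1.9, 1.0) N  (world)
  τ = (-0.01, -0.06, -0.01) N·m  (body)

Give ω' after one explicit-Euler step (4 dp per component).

ω' = (-1.3085, 0.0837, 1.1155)

ω×(Iω) gyroscopic = (-0.0066, 0.1144, -0.0286)
angular accel α = (-0.0850, -1.1627, 0.1550)
ω' = ω + α·dt = (-1.3085, 0.0837, 1.1155)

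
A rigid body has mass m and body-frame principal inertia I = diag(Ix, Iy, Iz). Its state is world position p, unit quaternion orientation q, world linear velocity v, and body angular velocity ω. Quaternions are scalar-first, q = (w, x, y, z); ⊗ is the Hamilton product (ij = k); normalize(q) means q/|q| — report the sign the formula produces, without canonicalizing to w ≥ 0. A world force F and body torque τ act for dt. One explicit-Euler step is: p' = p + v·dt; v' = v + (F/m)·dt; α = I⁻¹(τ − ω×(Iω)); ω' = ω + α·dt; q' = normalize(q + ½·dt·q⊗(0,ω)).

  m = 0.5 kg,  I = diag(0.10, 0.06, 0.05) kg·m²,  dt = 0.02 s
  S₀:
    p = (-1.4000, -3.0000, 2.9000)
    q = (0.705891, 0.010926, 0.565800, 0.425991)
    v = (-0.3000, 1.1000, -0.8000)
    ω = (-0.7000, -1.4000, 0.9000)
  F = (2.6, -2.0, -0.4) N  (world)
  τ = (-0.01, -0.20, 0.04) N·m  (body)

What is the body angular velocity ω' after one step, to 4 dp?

ω' = (-0.7045, -1.4562, 0.9317)

α = I⁻¹(τ − ω×Iω) = (-0.2260, -2.8083, 1.5840)
ω + α·dt = (-0.7045, -1.4562, 0.9317)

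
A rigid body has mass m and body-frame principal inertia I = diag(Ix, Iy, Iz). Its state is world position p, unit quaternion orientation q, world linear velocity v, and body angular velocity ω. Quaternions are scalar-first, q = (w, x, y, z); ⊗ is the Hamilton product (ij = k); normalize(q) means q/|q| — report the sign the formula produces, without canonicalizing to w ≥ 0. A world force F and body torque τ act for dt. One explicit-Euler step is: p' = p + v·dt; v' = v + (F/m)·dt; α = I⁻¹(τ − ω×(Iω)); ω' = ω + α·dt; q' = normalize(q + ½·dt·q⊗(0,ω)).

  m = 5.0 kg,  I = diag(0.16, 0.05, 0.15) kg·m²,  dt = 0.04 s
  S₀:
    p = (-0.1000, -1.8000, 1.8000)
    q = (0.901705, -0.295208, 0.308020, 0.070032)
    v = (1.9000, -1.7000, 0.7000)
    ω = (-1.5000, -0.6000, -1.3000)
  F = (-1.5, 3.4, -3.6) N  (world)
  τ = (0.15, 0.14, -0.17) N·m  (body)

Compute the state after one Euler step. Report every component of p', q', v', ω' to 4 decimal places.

p' = (-0.0240, -1.8680, 1.8280)
q' = (0.8976, -0.3291, 0.2872, 0.0593)
v' = (1.8880, -1.6728, 0.6712)
ω' = (-1.4820, -0.5036, -1.3189)

gyro term ω×Iω = (0.0780, 0.0195, -0.0990)
(τ − ω×Iω)/I = (0.4500, 2.4100, -0.4733)
new body rate ω' = (-1.4820, -0.5036, -1.3189)
q⊗(0,ω) = (-0.1669584, -1.7109643, -1.0298414, -0.5330617)
q + ½dt·q⊗(0,ω), renormalized = (0.8976, -0.3291, 0.2872, 0.0593)
new position p' = (-0.0240, -1.8680, 1.8280)
new velocity v' = (1.8880, -1.6728, 0.6712)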